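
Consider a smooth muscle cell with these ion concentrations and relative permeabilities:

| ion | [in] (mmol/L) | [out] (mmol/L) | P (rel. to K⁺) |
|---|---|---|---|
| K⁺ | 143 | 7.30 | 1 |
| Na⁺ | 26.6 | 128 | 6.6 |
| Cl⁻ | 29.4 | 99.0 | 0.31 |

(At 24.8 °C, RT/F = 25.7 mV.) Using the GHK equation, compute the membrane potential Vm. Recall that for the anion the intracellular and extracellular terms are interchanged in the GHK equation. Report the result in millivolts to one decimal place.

23.2 mV

Vm = 25.7 · ln[(Σ P·[cation]ₒ + Σ P·[anion]ᵢ) / (Σ P·[cation]ᵢ + Σ P·[anion]ₒ)]
Numerator = 1×7.30 + 6.6×128 + 0.31×29.4 = 861.2
Denominator = 1×143 + 6.6×26.6 + 0.31×99.0 = 349.2
Vm = 25.7 · ln(2.4659) = 25.7 × (0.9026) = 23.20 mV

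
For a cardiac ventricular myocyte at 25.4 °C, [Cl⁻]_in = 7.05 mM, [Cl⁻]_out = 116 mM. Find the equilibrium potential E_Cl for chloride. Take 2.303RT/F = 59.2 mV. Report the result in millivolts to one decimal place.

E = (59.2/z) · log₁₀([Cl⁻]_out/[Cl⁻]_in) with z = -1.
For an anion, dividing by z = -1 reverses the sign.
= (59.2/-1) · log₁₀(116/7.05) = -59.20 · log₁₀(16.45)
= -59.20 · (1.2163) = -72.00 mV

-72.0 mV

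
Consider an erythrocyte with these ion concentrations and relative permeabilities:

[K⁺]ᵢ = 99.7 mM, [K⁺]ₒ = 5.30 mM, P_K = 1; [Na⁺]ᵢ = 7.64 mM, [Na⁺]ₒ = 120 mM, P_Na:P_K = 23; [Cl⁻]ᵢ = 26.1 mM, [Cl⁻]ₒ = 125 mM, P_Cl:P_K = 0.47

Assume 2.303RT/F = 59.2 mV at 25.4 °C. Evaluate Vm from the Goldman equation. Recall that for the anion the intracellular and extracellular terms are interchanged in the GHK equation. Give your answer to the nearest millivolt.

54 mV

Vm = 59.2 · log₁₀[(Σ P·[cation]ₒ + Σ P·[anion]ᵢ) / (Σ P·[cation]ᵢ + Σ P·[anion]ₒ)]
Numerator = 1×5.30 + 23×120 + 0.47×26.1 = 2778
Denominator = 1×99.7 + 23×7.64 + 0.47×125 = 334.2
Vm = 59.2 · log₁₀(8.3118) = 59.2 × (0.9197) = 54.45 mV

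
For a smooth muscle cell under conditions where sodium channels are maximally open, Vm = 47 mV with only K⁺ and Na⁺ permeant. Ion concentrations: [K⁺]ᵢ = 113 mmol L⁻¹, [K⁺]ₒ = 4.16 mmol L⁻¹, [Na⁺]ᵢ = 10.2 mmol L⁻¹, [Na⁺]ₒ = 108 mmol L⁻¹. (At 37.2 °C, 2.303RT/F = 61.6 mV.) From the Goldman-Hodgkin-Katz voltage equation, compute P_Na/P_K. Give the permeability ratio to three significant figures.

13.3

Let α = P_Na/P_K. GHK: Vm = 61.6·log₁₀[(Kₒ + α·Naₒ)/(Kᵢ + α·Naᵢ)].
10^(Vm/61.6) = 10^(47.0/61.6) = 5.7941
So 5.7941·(Kᵢ + α·Naᵢ) = Kₒ + α·Naₒ → α = (5.7941·113.0 − 4.16) / (108.0 − 5.7941·10.2)
α = (654.7 − 4.16) / (108.0 − 59.1) = 650.6/48.9 = 13.3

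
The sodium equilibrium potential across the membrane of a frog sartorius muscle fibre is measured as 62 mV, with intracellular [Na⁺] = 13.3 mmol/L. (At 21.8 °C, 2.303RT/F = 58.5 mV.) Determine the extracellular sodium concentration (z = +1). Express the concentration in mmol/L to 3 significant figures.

Nernst: E = (58.5/1) · log₁₀([out]/[in]), so log₁₀([out]/[in]) = 62.0 × 1 / 58.5 = 1.0598.
[out]/[in] = 10^(1.0598) = 11.48.
[out] = 11.48 × 13.3 = 152.6 mmol/L.

153 mmol/L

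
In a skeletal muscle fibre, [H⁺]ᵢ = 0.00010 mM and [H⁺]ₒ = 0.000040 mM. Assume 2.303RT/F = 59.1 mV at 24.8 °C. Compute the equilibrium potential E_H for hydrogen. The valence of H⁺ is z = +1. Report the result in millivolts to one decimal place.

-23.5 mV

E = (59.1/z) · log₁₀([H⁺]_out/[H⁺]_in) with z = +1.
= (59.1/1) · log₁₀(0.000040/0.00010) = 59.10 · log₁₀(0.4)
= 59.10 · (-0.3979) = -23.52 mV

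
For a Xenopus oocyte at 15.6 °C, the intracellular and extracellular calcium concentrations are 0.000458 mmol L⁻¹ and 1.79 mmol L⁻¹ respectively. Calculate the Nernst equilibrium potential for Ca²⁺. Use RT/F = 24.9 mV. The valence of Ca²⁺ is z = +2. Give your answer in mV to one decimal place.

E = (24.9/z) · ln([Ca²⁺]_out/[Ca²⁺]_in) with z = +2.
= (24.9/2) · ln(1.79/0.000458) = 12.45 · ln(3908)
= 12.45 · (8.2709) = 102.97 mV

103.0 mV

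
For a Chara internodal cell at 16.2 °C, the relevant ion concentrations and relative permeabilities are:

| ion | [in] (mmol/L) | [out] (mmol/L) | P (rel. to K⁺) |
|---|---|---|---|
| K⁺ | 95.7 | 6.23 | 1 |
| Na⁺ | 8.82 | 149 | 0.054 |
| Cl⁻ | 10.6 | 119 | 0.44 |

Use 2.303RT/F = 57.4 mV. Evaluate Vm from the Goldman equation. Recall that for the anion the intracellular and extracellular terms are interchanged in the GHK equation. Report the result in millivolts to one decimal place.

Vm = 57.4 · log₁₀[(Σ P·[cation]ₒ + Σ P·[anion]ᵢ) / (Σ P·[cation]ᵢ + Σ P·[anion]ₒ)]
Numerator = 1×6.23 + 0.054×149 + 0.44×10.6 = 18.94
Denominator = 1×95.7 + 0.054×8.82 + 0.44×119 = 148.5
Vm = 57.4 · log₁₀(0.12751) = 57.4 × (-0.8945) = -51.34 mV

-51.3 mV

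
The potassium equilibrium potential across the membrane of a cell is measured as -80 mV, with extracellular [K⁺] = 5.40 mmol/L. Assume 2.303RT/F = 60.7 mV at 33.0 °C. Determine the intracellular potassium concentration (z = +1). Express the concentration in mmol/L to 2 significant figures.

Nernst: E = (60.7/1) · log₁₀([out]/[in]), so log₁₀([out]/[in]) = -80.0 × 1 / 60.7 = -1.3180.
[out]/[in] = 10^(-1.3180) = 0.04809.
[in] = 5.40 / 0.04809 = 112.3 mmol/L.

110 mmol/L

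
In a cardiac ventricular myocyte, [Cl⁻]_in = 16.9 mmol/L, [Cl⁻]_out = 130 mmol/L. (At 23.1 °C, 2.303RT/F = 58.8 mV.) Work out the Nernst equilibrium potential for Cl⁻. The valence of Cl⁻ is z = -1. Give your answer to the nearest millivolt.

E = (58.8/z) · log₁₀([Cl⁻]_out/[Cl⁻]_in) with z = -1.
For an anion, dividing by z = -1 reverses the sign.
= (58.8/-1) · log₁₀(130/16.9) = -58.80 · log₁₀(7.692)
= -58.80 · (0.8861) = -52.10 mV

-52 mV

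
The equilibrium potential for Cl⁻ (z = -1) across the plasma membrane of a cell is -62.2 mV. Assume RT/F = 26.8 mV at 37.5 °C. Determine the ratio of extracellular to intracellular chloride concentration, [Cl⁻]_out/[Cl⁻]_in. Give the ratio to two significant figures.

ln([out]/[in]) = E·z/(26.8) = -62.2 × -1 / 26.8 = 2.3209
[out]/[in] = e^(2.3209) = 10.18

10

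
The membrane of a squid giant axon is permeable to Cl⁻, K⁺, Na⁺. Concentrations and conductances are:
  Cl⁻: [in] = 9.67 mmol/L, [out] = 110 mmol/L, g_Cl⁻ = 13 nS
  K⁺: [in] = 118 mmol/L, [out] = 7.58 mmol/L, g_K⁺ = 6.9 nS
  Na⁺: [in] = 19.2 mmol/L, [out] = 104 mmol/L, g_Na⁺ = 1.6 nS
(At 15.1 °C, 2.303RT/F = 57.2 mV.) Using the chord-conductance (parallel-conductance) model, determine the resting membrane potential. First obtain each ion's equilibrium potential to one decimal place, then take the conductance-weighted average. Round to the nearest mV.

E_Cl⁻ = (57.2/-1)·log₁₀(110/9.67) = -60.4 mV
E_K⁺ = (57.2/1)·log₁₀(7.58/118) = -68.2 mV
E_Na⁺ = (57.2/1)·log₁₀(104/19.2) = 42.0 mV
Vm = (Σ gᵢEᵢ)/(Σ gᵢ) = (13·-60.4 + 6.9·-68.2 + 1.6·42.0) / (13 + 6.9 + 1.6)
= -1188.58 / 21.5 = -55.28 mV

-55 mV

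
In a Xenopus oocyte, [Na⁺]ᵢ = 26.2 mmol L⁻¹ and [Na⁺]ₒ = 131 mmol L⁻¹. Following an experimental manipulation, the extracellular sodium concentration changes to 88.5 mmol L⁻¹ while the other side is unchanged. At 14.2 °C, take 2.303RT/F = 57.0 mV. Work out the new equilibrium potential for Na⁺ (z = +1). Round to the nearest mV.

After the shift: [Na⁺]_out = 88.5, [Na⁺]_in = 26.2 mmol L⁻¹.
E_new = (57.0/1)·log₁₀(88.5/26.2) = 57.00 · (0.5286) = 30.13 mV

30 mV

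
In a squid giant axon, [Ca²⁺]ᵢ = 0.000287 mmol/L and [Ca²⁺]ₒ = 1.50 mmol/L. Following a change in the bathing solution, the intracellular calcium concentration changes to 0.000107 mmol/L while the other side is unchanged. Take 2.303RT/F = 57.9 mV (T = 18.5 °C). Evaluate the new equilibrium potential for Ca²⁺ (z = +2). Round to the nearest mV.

120 mV

After the shift: [Ca²⁺]_out = 1.50, [Ca²⁺]_in = 0.000107 mmol/L.
E_new = (57.9/2)·log₁₀(1.50/0.000107) = 28.95 · (4.1467) = 120.05 mV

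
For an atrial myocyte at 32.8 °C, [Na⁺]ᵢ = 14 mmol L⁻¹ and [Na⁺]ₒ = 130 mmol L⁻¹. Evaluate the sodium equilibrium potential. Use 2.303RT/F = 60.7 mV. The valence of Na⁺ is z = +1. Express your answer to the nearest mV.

E = (60.7/z) · log₁₀([Na⁺]_out/[Na⁺]_in) with z = +1.
= (60.7/1) · log₁₀(130/14) = 60.70 · log₁₀(9.286)
= 60.70 · (0.9678) = 58.75 mV

59 mV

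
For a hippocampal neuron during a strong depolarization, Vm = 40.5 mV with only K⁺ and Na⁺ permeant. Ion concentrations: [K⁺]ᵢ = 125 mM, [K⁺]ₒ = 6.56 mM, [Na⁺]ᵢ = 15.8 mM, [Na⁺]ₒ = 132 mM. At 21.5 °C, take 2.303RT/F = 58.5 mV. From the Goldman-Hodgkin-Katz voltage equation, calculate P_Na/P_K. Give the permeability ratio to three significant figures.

11.2

Let α = P_Na/P_K. GHK: Vm = 58.5·log₁₀[(Kₒ + α·Naₒ)/(Kᵢ + α·Naᵢ)].
10^(Vm/58.5) = 10^(40.5/58.5) = 4.9239
So 4.9239·(Kᵢ + α·Naᵢ) = Kₒ + α·Naₒ → α = (4.9239·125.0 − 6.56) / (132.0 − 4.9239·15.8)
α = (615.5 − 6.56) / (132.0 − 77.8) = 608.9/54.2 = 11.23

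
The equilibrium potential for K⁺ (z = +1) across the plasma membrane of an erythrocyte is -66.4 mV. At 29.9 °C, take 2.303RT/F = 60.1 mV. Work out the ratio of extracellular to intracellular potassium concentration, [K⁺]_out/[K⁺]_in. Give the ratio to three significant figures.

log₁₀([out]/[in]) = E·z/(60.1) = -66.4 × 1 / 60.1 = -1.1048
[out]/[in] = 10^(-1.1048) = 0.07856

0.0786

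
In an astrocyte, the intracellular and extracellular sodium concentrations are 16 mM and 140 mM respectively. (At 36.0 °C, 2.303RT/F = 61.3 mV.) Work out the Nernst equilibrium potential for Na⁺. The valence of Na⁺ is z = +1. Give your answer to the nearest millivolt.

E = (61.3/z) · log₁₀([Na⁺]_out/[Na⁺]_in) with z = +1.
= (61.3/1) · log₁₀(140/16) = 61.30 · log₁₀(8.75)
= 61.30 · (0.9420) = 57.75 mV

58 mV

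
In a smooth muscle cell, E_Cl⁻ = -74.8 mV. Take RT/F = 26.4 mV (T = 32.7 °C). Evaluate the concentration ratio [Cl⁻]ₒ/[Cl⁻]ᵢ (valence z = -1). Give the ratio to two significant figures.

ln([out]/[in]) = E·z/(26.4) = -74.8 × -1 / 26.4 = 2.8333
[out]/[in] = e^(2.8333) = 17

17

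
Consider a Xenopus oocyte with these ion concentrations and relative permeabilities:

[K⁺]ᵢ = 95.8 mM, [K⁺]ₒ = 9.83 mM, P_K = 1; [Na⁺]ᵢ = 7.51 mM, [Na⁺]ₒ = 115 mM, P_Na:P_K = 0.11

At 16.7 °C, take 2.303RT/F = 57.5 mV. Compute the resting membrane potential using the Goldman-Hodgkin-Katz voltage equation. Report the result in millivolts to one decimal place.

Vm = 57.5 · log₁₀[(Σ P·[cation]ₒ + Σ P·[anion]ᵢ) / (Σ P·[cation]ᵢ + Σ P·[anion]ₒ)]
Numerator = 1×9.83 + 0.11×115 = 22.48
Denominator = 1×95.8 + 0.11×7.51 = 96.63
Vm = 57.5 · log₁₀(0.23265) = 57.5 × (-0.6333) = -36.41 mV

-36.4 mV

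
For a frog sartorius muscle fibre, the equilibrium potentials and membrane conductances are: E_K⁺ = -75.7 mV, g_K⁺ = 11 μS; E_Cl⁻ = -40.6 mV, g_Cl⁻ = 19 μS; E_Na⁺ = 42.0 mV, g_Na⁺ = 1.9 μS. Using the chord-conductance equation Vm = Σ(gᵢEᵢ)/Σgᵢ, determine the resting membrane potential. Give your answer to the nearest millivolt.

Σ gᵢEᵢ = 11·(-75.7) + 19·(-40.6) + 1.9·(42.0) = -1524.30
Σ gᵢ = 11 + 19 + 1.9 = 31.9
Vm = -1524.30 / 31.9 = -47.78 mV

-48 mV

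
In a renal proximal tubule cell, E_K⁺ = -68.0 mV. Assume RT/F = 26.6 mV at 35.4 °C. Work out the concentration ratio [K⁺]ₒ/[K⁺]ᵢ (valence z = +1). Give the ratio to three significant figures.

ln([out]/[in]) = E·z/(26.6) = -68.0 × 1 / 26.6 = -2.5564
[out]/[in] = e^(-2.5564) = 0.07758

0.0776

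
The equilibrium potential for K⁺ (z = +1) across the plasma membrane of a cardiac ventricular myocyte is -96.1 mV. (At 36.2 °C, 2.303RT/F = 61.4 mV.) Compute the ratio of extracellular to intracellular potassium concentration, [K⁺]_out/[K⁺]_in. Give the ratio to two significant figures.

log₁₀([out]/[in]) = E·z/(61.4) = -96.1 × 1 / 61.4 = -1.5651
[out]/[in] = 10^(-1.5651) = 0.02722

0.027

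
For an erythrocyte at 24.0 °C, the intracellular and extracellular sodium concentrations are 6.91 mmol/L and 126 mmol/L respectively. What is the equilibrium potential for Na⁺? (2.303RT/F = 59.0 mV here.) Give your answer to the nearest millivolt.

E = (59.0/z) · log₁₀([Na⁺]_out/[Na⁺]_in) with z = +1.
= (59.0/1) · log₁₀(126/6.91) = 59.00 · log₁₀(18.23)
= 59.00 · (1.2609) = 74.39 mV

74 mV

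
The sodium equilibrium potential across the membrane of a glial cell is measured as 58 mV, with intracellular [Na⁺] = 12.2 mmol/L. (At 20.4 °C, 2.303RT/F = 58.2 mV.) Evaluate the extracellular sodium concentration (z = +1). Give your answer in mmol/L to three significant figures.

121 mmol/L

Nernst: E = (58.2/1) · log₁₀([out]/[in]), so log₁₀([out]/[in]) = 58.0 × 1 / 58.2 = 0.9966.
[out]/[in] = 10^(0.9966) = 9.921.
[out] = 9.921 × 12.2 = 121 mmol/L.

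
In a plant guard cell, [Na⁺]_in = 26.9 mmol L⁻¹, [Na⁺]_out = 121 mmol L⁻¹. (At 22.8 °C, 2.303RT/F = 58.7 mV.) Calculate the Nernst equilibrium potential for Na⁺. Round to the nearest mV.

E = (58.7/z) · log₁₀([Na⁺]_out/[Na⁺]_in) with z = +1.
= (58.7/1) · log₁₀(121/26.9) = 58.70 · log₁₀(4.498)
= 58.70 · (0.6530) = 38.33 mV

38 mV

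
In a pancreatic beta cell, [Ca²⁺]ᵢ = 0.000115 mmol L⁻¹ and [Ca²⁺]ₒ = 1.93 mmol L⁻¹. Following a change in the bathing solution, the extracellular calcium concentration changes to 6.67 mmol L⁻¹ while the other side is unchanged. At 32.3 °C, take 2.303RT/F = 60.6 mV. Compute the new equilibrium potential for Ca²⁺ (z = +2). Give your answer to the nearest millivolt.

After the shift: [Ca²⁺]_out = 6.67, [Ca²⁺]_in = 0.000115 mmol L⁻¹.
E_new = (60.6/2)·log₁₀(6.67/0.000115) = 30.30 · (4.7634) = 144.33 mV

144 mV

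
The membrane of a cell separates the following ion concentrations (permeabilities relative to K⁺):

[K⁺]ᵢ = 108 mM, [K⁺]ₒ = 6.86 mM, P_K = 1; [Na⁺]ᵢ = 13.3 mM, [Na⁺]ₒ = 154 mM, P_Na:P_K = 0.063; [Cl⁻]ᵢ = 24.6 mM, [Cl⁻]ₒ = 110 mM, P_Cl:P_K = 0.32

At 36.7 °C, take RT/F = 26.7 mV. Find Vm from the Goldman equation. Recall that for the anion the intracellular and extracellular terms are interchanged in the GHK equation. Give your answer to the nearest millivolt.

Vm = 26.7 · ln[(Σ P·[cation]ₒ + Σ P·[anion]ᵢ) / (Σ P·[cation]ᵢ + Σ P·[anion]ₒ)]
Numerator = 1×6.86 + 0.063×154 + 0.32×24.6 = 24.43
Denominator = 1×108 + 0.063×13.3 + 0.32×110 = 144
Vm = 26.7 · ln(0.16964) = 26.7 × (-1.7741) = -47.37 mV

-47 mV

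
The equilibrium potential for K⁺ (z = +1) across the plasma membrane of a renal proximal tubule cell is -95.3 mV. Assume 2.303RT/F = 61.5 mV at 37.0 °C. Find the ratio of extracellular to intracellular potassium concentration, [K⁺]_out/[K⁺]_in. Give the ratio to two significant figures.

0.028

log₁₀([out]/[in]) = E·z/(61.5) = -95.3 × 1 / 61.5 = -1.5496
[out]/[in] = 10^(-1.5496) = 0.02821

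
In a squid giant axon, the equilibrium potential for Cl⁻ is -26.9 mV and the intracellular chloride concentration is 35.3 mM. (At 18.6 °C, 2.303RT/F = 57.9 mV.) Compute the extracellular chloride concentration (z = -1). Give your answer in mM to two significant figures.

100 mM

Nernst: E = (57.9/-1) · log₁₀([out]/[in]), so log₁₀([out]/[in]) = -26.9 × -1 / 57.9 = 0.4646.
[out]/[in] = 10^(0.4646) = 2.915.
[out] = 2.915 × 35.3 = 102.9 mM.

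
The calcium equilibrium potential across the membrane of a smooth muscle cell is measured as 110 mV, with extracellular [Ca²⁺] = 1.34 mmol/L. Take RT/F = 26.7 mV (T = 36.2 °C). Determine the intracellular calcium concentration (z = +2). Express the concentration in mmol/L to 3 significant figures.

0.000354 mmol/L

Nernst: E = (26.7/2) · ln([out]/[in]), so ln([out]/[in]) = 110.0 × 2 / 26.7 = 8.2397.
[out]/[in] = e^(8.2397) = 3788.
[in] = 1.34 / 3788 = 0.0003537 mmol/L.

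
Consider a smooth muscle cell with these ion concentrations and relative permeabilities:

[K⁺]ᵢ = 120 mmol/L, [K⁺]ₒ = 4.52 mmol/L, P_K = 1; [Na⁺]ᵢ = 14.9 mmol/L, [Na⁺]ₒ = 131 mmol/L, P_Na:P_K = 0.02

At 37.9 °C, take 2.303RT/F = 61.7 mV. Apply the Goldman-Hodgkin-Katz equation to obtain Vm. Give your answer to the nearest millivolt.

-76 mV

Vm = 61.7 · log₁₀[(Σ P·[cation]ₒ + Σ P·[anion]ᵢ) / (Σ P·[cation]ᵢ + Σ P·[anion]ₒ)]
Numerator = 1×4.52 + 0.02×131 = 7.14
Denominator = 1×120 + 0.02×14.9 = 120.3
Vm = 61.7 · log₁₀(0.059353) = 61.7 × (-1.2266) = -75.68 mV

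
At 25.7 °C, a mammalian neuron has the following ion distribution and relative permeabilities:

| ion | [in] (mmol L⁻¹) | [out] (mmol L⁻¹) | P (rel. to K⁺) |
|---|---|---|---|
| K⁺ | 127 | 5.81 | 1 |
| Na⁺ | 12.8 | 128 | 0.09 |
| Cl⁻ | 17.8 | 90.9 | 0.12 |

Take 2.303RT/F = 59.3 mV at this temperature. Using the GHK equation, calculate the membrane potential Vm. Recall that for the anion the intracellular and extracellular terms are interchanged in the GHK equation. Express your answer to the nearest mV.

Vm = 59.3 · log₁₀[(Σ P·[cation]ₒ + Σ P·[anion]ᵢ) / (Σ P·[cation]ᵢ + Σ P·[anion]ₒ)]
Numerator = 1×5.81 + 0.09×128 + 0.12×17.8 = 19.47
Denominator = 1×127 + 0.09×12.8 + 0.12×90.9 = 139.1
Vm = 59.3 · log₁₀(0.13998) = 59.3 × (-0.8539) = -50.64 mV

-51 mV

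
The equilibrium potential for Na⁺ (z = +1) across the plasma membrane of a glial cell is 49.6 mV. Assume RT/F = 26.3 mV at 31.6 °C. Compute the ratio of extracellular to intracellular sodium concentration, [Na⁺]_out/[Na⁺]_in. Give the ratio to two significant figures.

ln([out]/[in]) = E·z/(26.3) = 49.6 × 1 / 26.3 = 1.8859
[out]/[in] = e^(1.8859) = 6.592

6.6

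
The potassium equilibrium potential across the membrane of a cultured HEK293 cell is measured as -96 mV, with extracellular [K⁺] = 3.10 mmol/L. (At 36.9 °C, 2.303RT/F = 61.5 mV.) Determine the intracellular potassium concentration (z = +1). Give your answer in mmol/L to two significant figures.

110 mmol/L

Nernst: E = (61.5/1) · log₁₀([out]/[in]), so log₁₀([out]/[in]) = -96.0 × 1 / 61.5 = -1.5610.
[out]/[in] = 10^(-1.5610) = 0.02748.
[in] = 3.10 / 0.02748 = 112.8 mmol/L.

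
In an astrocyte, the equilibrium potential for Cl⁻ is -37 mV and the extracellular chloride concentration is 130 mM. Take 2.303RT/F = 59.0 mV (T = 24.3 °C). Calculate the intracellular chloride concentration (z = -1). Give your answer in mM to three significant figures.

Nernst: E = (59.0/-1) · log₁₀([out]/[in]), so log₁₀([out]/[in]) = -37.0 × -1 / 59.0 = 0.6271.
[out]/[in] = 10^(0.6271) = 4.238.
[in] = 130 / 4.238 = 30.68 mM.

30.7 mM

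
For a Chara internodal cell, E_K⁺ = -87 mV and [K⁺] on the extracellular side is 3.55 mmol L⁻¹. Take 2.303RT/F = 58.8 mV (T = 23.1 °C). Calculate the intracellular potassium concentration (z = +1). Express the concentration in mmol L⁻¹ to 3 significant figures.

Nernst: E = (58.8/1) · log₁₀([out]/[in]), so log₁₀([out]/[in]) = -87.0 × 1 / 58.8 = -1.4796.
[out]/[in] = 10^(-1.4796) = 0.03314.
[in] = 3.55 / 0.03314 = 107.1 mmol L⁻¹.

107 mmol L⁻¹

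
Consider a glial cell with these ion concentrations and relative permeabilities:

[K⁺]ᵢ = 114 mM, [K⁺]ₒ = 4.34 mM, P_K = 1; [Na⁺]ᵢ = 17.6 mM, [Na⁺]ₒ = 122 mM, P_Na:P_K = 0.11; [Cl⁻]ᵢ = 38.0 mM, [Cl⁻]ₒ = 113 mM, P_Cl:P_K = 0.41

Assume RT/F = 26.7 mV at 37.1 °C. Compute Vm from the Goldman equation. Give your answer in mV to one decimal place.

-42.3 mV

Vm = 26.7 · ln[(Σ P·[cation]ₒ + Σ P·[anion]ᵢ) / (Σ P·[cation]ᵢ + Σ P·[anion]ₒ)]
Numerator = 1×4.34 + 0.11×122 + 0.41×38.0 = 33.34
Denominator = 1×114 + 0.11×17.6 + 0.41×113 = 162.3
Vm = 26.7 · ln(0.20547) = 26.7 × (-1.5825) = -42.25 mV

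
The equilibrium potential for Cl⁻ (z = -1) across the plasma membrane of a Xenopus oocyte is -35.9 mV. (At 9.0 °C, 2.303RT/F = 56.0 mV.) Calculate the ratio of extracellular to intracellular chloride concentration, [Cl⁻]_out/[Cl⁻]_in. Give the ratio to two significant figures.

4.4

log₁₀([out]/[in]) = E·z/(56.0) = -35.9 × -1 / 56.0 = 0.6411
[out]/[in] = 10^(0.6411) = 4.376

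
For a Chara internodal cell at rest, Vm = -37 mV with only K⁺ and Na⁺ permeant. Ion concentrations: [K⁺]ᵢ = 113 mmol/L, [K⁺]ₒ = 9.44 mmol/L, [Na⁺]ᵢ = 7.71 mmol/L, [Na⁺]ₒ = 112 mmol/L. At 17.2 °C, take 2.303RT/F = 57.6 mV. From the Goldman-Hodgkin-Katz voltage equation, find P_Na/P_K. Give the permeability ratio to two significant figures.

0.15

Let α = P_Na/P_K. GHK: Vm = 57.6·log₁₀[(Kₒ + α·Naₒ)/(Kᵢ + α·Naᵢ)].
10^(Vm/57.6) = 10^(-37.0/57.6) = 0.22784
So 0.22784·(Kᵢ + α·Naᵢ) = Kₒ + α·Naₒ → α = (0.22784·113.0 − 9.44) / (112.0 − 0.22784·7.71)
α = (25.75 − 9.44) / (112.0 − 1.757) = 16.31/110.2 = 0.1479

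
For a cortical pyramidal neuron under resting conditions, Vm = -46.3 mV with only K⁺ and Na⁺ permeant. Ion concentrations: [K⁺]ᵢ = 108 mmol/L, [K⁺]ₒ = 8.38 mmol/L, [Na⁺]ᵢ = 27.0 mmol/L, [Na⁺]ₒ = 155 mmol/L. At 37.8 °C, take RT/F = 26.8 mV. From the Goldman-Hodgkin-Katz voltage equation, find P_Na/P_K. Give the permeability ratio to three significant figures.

Let α = P_Na/P_K. GHK: Vm = 26.8·ln[(Kₒ + α·Naₒ)/(Kᵢ + α·Naᵢ)].
e^(Vm/26.8) = e^(-46.3/26.8) = 0.17771
So 0.17771·(Kᵢ + α·Naᵢ) = Kₒ + α·Naₒ → α = (0.17771·108.0 − 8.38) / (155.0 − 0.17771·27.0)
α = (19.19 − 8.38) / (155.0 − 4.798) = 10.81/150.2 = 0.07199

0.0720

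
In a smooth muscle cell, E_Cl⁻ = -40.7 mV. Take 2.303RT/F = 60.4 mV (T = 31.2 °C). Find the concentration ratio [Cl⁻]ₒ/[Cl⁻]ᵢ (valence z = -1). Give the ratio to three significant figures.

4.72

log₁₀([out]/[in]) = E·z/(60.4) = -40.7 × -1 / 60.4 = 0.6738
[out]/[in] = 10^(0.6738) = 4.719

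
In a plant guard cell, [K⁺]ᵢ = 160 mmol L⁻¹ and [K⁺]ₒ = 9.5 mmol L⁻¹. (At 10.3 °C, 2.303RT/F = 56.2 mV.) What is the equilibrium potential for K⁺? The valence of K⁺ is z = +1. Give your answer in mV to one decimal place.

-68.9 mV

E = (56.2/z) · log₁₀([K⁺]_out/[K⁺]_in) with z = +1.
= (56.2/1) · log₁₀(9.5/160) = 56.20 · log₁₀(0.05937)
= 56.20 · (-1.2264) = -68.92 mV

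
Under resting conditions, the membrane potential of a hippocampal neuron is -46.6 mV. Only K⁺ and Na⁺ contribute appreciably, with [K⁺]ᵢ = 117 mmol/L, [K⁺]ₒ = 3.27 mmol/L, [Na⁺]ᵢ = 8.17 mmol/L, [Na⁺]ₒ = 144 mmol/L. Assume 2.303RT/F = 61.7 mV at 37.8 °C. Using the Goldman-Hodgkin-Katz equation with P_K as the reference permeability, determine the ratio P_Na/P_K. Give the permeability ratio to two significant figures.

Let α = P_Na/P_K. GHK: Vm = 61.7·log₁₀[(Kₒ + α·Naₒ)/(Kᵢ + α·Naᵢ)].
10^(Vm/61.7) = 10^(-46.6/61.7) = 0.17568
So 0.17568·(Kᵢ + α·Naᵢ) = Kₒ + α·Naₒ → α = (0.17568·117.0 − 3.27) / (144.0 − 0.17568·8.17)
α = (20.56 − 3.27) / (144.0 − 1.435) = 17.29/142.6 = 0.1212

0.12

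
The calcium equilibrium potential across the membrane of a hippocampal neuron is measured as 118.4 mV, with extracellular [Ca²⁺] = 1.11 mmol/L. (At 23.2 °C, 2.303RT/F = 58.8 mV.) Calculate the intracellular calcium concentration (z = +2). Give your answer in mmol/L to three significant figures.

0.000104 mmol/L

Nernst: E = (58.8/2) · log₁₀([out]/[in]), so log₁₀([out]/[in]) = 118.4 × 2 / 58.8 = 4.0272.
[out]/[in] = 10^(4.0272) = 1.065e+04.
[in] = 1.11 / 1.065e+04 = 0.0001043 mmol/L.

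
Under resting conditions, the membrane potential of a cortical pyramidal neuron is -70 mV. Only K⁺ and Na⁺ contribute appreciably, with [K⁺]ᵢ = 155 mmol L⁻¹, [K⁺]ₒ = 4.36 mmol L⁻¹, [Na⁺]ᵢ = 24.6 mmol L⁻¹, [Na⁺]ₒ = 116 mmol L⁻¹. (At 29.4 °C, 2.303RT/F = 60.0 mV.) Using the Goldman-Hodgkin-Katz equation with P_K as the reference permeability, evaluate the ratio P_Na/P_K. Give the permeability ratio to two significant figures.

0.054

Let α = P_Na/P_K. GHK: Vm = 60.0·log₁₀[(Kₒ + α·Naₒ)/(Kᵢ + α·Naᵢ)].
10^(Vm/60.0) = 10^(-70.0/60.0) = 0.068129
So 0.068129·(Kᵢ + α·Naᵢ) = Kₒ + α·Naₒ → α = (0.068129·155.0 − 4.36) / (116.0 − 0.068129·24.6)
α = (10.56 − 4.36) / (116.0 − 1.676) = 6.2/114.3 = 0.05423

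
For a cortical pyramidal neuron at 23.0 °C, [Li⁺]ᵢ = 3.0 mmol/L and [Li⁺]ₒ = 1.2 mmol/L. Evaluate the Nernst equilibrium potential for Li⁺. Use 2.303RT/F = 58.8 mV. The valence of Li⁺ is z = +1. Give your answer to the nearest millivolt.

-23 mV

E = (58.8/z) · log₁₀([Li⁺]_out/[Li⁺]_in) with z = +1.
= (58.8/1) · log₁₀(1.2/3.0) = 58.80 · log₁₀(0.4)
= 58.80 · (-0.3979) = -23.40 mV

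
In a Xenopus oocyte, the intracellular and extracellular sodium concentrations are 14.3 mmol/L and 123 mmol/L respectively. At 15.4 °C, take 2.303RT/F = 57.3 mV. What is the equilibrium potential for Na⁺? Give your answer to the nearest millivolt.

E = (57.3/z) · log₁₀([Na⁺]_out/[Na⁺]_in) with z = +1.
= (57.3/1) · log₁₀(123/14.3) = 57.30 · log₁₀(8.601)
= 57.30 · (0.9346) = 53.55 mV

54 mV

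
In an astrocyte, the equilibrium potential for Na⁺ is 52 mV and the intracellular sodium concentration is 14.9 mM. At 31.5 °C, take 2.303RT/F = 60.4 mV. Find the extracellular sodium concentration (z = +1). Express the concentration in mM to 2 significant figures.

Nernst: E = (60.4/1) · log₁₀([out]/[in]), so log₁₀([out]/[in]) = 52.0 × 1 / 60.4 = 0.8609.
[out]/[in] = 10^(0.8609) = 7.26.
[out] = 7.26 × 14.9 = 108.2 mM.

110 mM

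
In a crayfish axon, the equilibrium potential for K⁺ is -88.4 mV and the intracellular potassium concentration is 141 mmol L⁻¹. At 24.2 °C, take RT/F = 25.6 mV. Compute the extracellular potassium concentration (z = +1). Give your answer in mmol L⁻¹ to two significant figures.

Nernst: E = (25.6/1) · ln([out]/[in]), so ln([out]/[in]) = -88.4 × 1 / 25.6 = -3.4531.
[out]/[in] = e^(-3.4531) = 0.03165.
[out] = 0.03165 × 141 = 4.462 mmol L⁻¹.

4.5 mmol L⁻¹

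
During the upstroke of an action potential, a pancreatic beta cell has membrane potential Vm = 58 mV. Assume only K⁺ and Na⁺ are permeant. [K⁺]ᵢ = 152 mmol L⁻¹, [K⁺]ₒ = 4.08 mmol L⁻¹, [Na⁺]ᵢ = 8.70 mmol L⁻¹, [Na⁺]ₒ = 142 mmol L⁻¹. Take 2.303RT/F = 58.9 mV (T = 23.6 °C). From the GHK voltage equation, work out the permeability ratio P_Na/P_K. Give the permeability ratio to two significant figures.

25

Let α = P_Na/P_K. GHK: Vm = 58.9·log₁₀[(Kₒ + α·Naₒ)/(Kᵢ + α·Naᵢ)].
10^(Vm/58.9) = 10^(58.0/58.9) = 9.6543
So 9.6543·(Kᵢ + α·Naᵢ) = Kₒ + α·Naₒ → α = (9.6543·152.0 − 4.08) / (142.0 − 9.6543·8.7)
α = (1467 − 4.08) / (142.0 − 83.99) = 1463/58.01 = 25.23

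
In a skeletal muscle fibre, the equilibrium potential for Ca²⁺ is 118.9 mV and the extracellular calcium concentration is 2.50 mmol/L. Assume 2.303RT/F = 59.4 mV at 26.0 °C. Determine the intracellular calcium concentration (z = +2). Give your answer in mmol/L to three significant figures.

Nernst: E = (59.4/2) · log₁₀([out]/[in]), so log₁₀([out]/[in]) = 118.9 × 2 / 59.4 = 4.0034.
[out]/[in] = 10^(4.0034) = 1.008e+04.
[in] = 2.50 / 1.008e+04 = 0.0002481 mmol/L.

0.000248 mmol/L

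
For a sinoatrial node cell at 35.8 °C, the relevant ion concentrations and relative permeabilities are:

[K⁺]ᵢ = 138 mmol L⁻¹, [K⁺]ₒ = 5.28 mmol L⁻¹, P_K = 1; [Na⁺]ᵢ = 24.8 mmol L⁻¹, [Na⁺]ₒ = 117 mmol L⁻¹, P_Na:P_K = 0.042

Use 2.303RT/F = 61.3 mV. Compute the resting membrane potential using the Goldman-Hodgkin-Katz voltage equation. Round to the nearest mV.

-70 mV

Vm = 61.3 · log₁₀[(Σ P·[cation]ₒ + Σ P·[anion]ᵢ) / (Σ P·[cation]ᵢ + Σ P·[anion]ₒ)]
Numerator = 1×5.28 + 0.042×117 = 10.19
Denominator = 1×138 + 0.042×24.8 = 139
Vm = 61.3 · log₁₀(0.073316) = 61.3 × (-1.1348) = -69.56 mV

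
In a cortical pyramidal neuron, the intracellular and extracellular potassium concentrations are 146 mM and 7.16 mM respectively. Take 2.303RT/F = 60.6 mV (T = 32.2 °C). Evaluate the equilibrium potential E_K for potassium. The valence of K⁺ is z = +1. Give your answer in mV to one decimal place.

-79.4 mV

E = (60.6/z) · log₁₀([K⁺]_out/[K⁺]_in) with z = +1.
= (60.6/1) · log₁₀(7.16/146) = 60.60 · log₁₀(0.04904)
= 60.60 · (-1.3094) = -79.35 mV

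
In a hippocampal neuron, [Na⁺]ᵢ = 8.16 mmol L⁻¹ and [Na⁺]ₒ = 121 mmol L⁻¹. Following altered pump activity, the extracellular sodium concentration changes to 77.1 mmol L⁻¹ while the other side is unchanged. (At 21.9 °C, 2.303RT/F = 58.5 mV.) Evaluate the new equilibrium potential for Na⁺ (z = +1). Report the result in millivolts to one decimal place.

After the shift: [Na⁺]_out = 77.1, [Na⁺]_in = 8.16 mmol L⁻¹.
E_new = (58.5/1)·log₁₀(77.1/8.16) = 58.50 · (0.9754) = 57.06 mV

57.1 mV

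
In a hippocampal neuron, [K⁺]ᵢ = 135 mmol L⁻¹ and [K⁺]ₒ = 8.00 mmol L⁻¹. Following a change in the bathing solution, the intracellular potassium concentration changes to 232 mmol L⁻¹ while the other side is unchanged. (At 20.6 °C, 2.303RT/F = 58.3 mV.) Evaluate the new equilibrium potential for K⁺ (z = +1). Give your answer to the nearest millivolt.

After the shift: [K⁺]_out = 8.00, [K⁺]_in = 232 mmol L⁻¹.
E_new = (58.3/1)·log₁₀(8.00/232) = 58.30 · (-1.4624) = -85.26 mV

-85 mV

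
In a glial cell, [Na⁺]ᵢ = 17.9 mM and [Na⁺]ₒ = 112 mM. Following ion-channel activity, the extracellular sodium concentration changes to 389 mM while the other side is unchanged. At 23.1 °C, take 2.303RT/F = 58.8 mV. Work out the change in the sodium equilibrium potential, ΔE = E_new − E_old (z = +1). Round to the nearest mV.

E_old = (58.8/1)·log₁₀(112/17.9) = 46.83 mV
E_new = (58.8/1)·log₁₀(389/17.9) = 78.62 mV
ΔE = 78.62 − (46.83) = 31.80 mV

32 mV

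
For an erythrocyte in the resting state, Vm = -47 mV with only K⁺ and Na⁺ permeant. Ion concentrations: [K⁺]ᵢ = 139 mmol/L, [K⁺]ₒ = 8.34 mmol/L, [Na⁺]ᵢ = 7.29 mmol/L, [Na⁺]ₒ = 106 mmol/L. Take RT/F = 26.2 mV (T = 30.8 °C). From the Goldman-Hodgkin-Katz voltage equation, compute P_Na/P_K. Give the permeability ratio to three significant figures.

Let α = P_Na/P_K. GHK: Vm = 26.2·ln[(Kₒ + α·Naₒ)/(Kᵢ + α·Naᵢ)].
e^(Vm/26.2) = e^(-47.0/26.2) = 0.16631
So 0.16631·(Kᵢ + α·Naᵢ) = Kₒ + α·Naₒ → α = (0.16631·139.0 − 8.34) / (106.0 − 0.16631·7.29)
α = (23.12 − 8.34) / (106.0 − 1.212) = 14.78/104.8 = 0.141

0.141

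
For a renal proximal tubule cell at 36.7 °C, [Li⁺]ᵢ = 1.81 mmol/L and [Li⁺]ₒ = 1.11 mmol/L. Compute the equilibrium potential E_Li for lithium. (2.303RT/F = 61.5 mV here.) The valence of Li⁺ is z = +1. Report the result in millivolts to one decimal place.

E = (61.5/z) · log₁₀([Li⁺]_out/[Li⁺]_in) with z = +1.
= (61.5/1) · log₁₀(1.11/1.81) = 61.50 · log₁₀(0.6133)
= 61.50 · (-0.2124) = -13.06 mV

-13.1 mV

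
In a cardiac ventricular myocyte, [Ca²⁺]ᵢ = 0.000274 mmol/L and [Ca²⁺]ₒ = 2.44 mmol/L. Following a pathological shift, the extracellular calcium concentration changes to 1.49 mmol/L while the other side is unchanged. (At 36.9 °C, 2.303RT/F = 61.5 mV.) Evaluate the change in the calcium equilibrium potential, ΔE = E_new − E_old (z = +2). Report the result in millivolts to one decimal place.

-6.6 mV

E_old = (61.5/2)·log₁₀(2.44/0.000274) = 121.45 mV
E_new = (61.5/2)·log₁₀(1.49/0.000274) = 114.86 mV
ΔE = 114.86 − (121.45) = -6.59 mV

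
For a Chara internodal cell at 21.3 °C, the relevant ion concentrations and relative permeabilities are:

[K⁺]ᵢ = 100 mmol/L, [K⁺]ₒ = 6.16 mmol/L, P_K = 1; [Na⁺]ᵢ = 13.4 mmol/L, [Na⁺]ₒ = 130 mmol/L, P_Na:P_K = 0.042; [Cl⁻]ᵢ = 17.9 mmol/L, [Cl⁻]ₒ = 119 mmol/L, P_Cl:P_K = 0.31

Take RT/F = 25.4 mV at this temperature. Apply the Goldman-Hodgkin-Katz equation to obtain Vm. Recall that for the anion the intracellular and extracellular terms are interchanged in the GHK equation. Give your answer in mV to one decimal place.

Vm = 25.4 · ln[(Σ P·[cation]ₒ + Σ P·[anion]ᵢ) / (Σ P·[cation]ᵢ + Σ P·[anion]ₒ)]
Numerator = 1×6.16 + 0.042×130 + 0.31×17.9 = 17.17
Denominator = 1×100 + 0.042×13.4 + 0.31×119 = 137.5
Vm = 25.4 · ln(0.12491) = 25.4 × (-2.0802) = -52.84 mV

-52.8 mV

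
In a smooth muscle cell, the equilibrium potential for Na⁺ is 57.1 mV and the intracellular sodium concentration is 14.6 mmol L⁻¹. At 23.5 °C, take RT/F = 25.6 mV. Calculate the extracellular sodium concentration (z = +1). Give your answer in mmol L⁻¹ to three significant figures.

136 mmol L⁻¹

Nernst: E = (25.6/1) · ln([out]/[in]), so ln([out]/[in]) = 57.1 × 1 / 25.6 = 2.2305.
[out]/[in] = e^(2.2305) = 9.304.
[out] = 9.304 × 14.6 = 135.8 mmol L⁻¹.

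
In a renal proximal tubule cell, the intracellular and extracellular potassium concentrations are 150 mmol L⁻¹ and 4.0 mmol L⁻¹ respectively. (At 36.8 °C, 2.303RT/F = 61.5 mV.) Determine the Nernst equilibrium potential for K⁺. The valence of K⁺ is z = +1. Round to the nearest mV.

E = (61.5/z) · log₁₀([K⁺]_out/[K⁺]_in) with z = +1.
= (61.5/1) · log₁₀(4.0/150) = 61.50 · log₁₀(0.02667)
= 61.50 · (-1.5740) = -96.80 mV

-97 mV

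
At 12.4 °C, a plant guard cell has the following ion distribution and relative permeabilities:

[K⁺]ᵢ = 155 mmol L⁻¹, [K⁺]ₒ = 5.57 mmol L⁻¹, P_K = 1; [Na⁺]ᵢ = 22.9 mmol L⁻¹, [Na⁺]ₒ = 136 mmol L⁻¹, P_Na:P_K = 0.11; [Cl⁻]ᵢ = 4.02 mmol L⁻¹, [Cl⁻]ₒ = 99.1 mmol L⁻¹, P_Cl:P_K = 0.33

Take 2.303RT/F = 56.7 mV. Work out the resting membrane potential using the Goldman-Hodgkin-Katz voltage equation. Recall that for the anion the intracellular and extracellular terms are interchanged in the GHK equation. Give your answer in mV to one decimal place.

-53.3 mV

Vm = 56.7 · log₁₀[(Σ P·[cation]ₒ + Σ P·[anion]ᵢ) / (Σ P·[cation]ᵢ + Σ P·[anion]ₒ)]
Numerator = 1×5.57 + 0.11×136 + 0.33×4.02 = 21.86
Denominator = 1×155 + 0.11×22.9 + 0.33×99.1 = 190.2
Vm = 56.7 · log₁₀(0.1149) = 56.7 × (-0.9397) = -53.28 mV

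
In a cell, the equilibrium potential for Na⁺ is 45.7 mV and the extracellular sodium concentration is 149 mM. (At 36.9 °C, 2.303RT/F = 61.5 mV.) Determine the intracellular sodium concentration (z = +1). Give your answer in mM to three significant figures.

26.9 mM

Nernst: E = (61.5/1) · log₁₀([out]/[in]), so log₁₀([out]/[in]) = 45.7 × 1 / 61.5 = 0.7431.
[out]/[in] = 10^(0.7431) = 5.535.
[in] = 149 / 5.535 = 26.92 mM.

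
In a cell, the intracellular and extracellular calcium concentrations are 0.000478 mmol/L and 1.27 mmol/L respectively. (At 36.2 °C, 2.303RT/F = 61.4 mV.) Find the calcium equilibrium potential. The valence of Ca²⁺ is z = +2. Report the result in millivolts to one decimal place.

105.1 mV

E = (61.4/z) · log₁₀([Ca²⁺]_out/[Ca²⁺]_in) with z = +2.
= (61.4/2) · log₁₀(1.27/0.000478) = 30.70 · log₁₀(2657)
= 30.70 · (3.4244) = 105.13 mV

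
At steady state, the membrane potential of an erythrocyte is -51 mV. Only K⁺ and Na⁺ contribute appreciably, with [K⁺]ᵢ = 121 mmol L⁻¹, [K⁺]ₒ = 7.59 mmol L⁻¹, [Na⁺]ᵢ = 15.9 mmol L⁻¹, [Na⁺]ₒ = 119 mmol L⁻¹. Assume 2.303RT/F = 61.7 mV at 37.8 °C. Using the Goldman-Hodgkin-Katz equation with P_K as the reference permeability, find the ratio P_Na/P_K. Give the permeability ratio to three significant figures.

Let α = P_Na/P_K. GHK: Vm = 61.7·log₁₀[(Kₒ + α·Naₒ)/(Kᵢ + α·Naᵢ)].
10^(Vm/61.7) = 10^(-51.0/61.7) = 0.14908
So 0.14908·(Kᵢ + α·Naᵢ) = Kₒ + α·Naₒ → α = (0.14908·121.0 − 7.59) / (119.0 − 0.14908·15.9)
α = (18.04 − 7.59) / (119.0 − 2.37) = 10.45/116.6 = 0.08959

0.0896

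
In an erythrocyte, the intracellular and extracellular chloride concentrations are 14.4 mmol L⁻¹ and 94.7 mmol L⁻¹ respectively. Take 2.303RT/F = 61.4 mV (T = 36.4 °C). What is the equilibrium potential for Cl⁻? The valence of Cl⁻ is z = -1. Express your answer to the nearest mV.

E = (61.4/z) · log₁₀([Cl⁻]_out/[Cl⁻]_in) with z = -1.
For an anion, dividing by z = -1 reverses the sign.
= (61.4/-1) · log₁₀(94.7/14.4) = -61.40 · log₁₀(6.576)
= -61.40 · (0.8180) = -50.22 mV

-50 mV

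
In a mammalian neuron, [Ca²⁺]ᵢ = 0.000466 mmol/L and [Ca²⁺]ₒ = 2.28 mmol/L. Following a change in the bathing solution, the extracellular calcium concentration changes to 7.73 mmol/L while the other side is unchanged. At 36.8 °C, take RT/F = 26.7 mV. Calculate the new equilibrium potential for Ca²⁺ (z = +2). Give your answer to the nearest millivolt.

After the shift: [Ca²⁺]_out = 7.73, [Ca²⁺]_in = 0.000466 mmol/L.
E_new = (26.7/2)·ln(7.73/0.000466) = 13.35 · (9.7164) = 129.71 mV

130 mV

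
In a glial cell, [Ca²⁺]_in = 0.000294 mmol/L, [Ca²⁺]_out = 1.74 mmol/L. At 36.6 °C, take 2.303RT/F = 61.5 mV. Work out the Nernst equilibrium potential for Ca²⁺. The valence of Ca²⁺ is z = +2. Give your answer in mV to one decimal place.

116.0 mV

E = (61.5/z) · log₁₀([Ca²⁺]_out/[Ca²⁺]_in) with z = +2.
= (61.5/2) · log₁₀(1.74/0.000294) = 30.75 · log₁₀(5918)
= 30.75 · (3.7722) = 116.00 mV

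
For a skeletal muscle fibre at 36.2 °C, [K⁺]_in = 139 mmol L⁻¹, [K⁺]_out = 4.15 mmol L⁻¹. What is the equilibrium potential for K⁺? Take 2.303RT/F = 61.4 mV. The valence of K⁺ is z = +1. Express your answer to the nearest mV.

E = (61.4/z) · log₁₀([K⁺]_out/[K⁺]_in) with z = +1.
= (61.4/1) · log₁₀(4.15/139) = 61.40 · log₁₀(0.02986)
= 61.40 · (-1.5250) = -93.63 mV

-94 mV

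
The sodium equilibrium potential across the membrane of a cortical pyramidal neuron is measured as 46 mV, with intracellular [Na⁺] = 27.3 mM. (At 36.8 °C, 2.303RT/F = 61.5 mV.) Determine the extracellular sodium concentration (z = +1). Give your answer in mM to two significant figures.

150 mM

Nernst: E = (61.5/1) · log₁₀([out]/[in]), so log₁₀([out]/[in]) = 46.0 × 1 / 61.5 = 0.7480.
[out]/[in] = 10^(0.7480) = 5.597.
[out] = 5.597 × 27.3 = 152.8 mM.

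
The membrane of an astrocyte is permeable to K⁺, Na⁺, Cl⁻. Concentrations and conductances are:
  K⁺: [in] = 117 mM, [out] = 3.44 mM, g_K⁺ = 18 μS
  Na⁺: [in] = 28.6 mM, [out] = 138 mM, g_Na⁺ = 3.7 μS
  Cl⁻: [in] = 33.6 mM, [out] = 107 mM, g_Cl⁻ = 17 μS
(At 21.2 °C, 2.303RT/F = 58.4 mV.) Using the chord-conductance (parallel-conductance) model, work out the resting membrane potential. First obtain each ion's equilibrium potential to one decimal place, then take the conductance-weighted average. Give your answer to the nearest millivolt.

E_K⁺ = (58.4/1)·log₁₀(3.44/117) = -89.4 mV
E_Na⁺ = (58.4/1)·log₁₀(138/28.6) = 39.9 mV
E_Cl⁻ = (58.4/-1)·log₁₀(107/33.6) = -29.4 mV
Vm = (Σ gᵢEᵢ)/(Σ gᵢ) = (18·-89.4 + 3.7·39.9 + 17·-29.4) / (18 + 3.7 + 17)
= -1961.37 / 38.7 = -50.68 mV

-51 mV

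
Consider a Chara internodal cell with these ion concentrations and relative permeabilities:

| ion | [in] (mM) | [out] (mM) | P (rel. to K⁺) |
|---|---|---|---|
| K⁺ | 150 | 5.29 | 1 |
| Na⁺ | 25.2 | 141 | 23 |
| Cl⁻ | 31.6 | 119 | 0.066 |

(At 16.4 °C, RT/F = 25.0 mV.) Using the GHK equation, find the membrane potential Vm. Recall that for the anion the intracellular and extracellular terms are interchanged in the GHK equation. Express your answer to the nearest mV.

37 mV

Vm = 25.0 · ln[(Σ P·[cation]ₒ + Σ P·[anion]ᵢ) / (Σ P·[cation]ᵢ + Σ P·[anion]ₒ)]
Numerator = 1×5.29 + 23×141 + 0.066×31.6 = 3250
Denominator = 1×150 + 23×25.2 + 0.066×119 = 737.5
Vm = 25.0 · ln(4.4076) = 25.0 × (1.4833) = 37.08 mV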